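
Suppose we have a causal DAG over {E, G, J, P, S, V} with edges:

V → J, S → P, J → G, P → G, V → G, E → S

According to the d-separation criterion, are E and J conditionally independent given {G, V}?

We examine all 2 paths between E and J:
Path 1: E → S → P → G ← J
  S is a chain and S is not conditioned on; P is a chain and P is not conditioned on; G is a collider and G is conditioned on, which opens it — no node blocks this path, so it is active.
Path 2: E → S → P → G ← V → J
  V is a fork here and V is conditioned on, so the path is blocked at V.
Since the path E → S → P → G ← J is active, E and J are not d-separated given {G, V}.

No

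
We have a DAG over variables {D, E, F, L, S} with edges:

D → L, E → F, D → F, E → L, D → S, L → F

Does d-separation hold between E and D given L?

4 paths connect E and D; each must be blocked for d-separation to hold:
  1. E → L → F ← D — L:chain[blocks]; F:collider[blocks] ⇒ blocked
  2. E → L ← D — L:collider[open] ⇒ active
  3. E → F ← L ← D — F:collider[blocks]; L:chain[blocks] ⇒ blocked
  4. E → F ← D — F:collider[blocks] ⇒ blocked
Since the path E → L ← D is active, E and D are not d-separated given {L}.

No — E and D are not d-separated given {L}.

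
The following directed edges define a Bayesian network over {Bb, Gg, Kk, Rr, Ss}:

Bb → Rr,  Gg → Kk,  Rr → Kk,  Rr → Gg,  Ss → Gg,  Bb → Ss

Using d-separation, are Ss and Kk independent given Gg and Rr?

Yes — Ss and Kk are d-separated given {Gg, Rr}.

There are 4 undirected paths between Ss and Kk; checking each against the conditioning set {Gg, Rr}:
Path 1: Ss → Gg → Kk
  Gg is a chain here and Gg is conditioned on, so the path is blocked at Gg.
Path 2: Ss → Gg ← Rr → Kk
  Rr is a fork here and Rr is conditioned on, so the path is blocked at Rr.
Path 3: Ss ← Bb → Rr → Gg → Kk
  Rr is a chain here and Rr is conditioned on, so the path is blocked at Rr.
Path 4: Ss ← Bb → Rr → Kk
  Rr is a chain here and Rr is conditioned on, so the path is blocked at Rr.
All paths are blocked; Ss ⊥ Kk | {Gg, Rr} holds.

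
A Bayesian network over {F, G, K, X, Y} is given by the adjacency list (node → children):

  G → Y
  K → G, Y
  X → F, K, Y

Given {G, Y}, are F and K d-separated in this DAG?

3 paths connect F and K; each must be blocked for d-separation to hold:
  1. F ← X → Y ← K — X:fork[open]; Y:collider[open] ⇒ active
  2. F ← X → Y ← G ← K — X:fork[open]; Y:collider[open]; G:chain[blocks] ⇒ blocked
  3. F ← X → K — X:fork[open] ⇒ active
Since the path F ← X → Y ← K is active, F and K are not d-separated given {G, Y}.

No — F and K are not d-separated given {G, Y}.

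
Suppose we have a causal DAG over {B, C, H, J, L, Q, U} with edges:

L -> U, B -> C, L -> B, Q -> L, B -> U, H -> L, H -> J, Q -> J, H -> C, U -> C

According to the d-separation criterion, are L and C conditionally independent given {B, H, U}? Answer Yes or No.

Yes — L and C are d-separated given {B, H, U}.

6 paths connect L and C; each must be blocked for d-separation to hold:
  1. L → B → U → C — B:chain[blocks]; U:chain[blocks] ⇒ blocked
  2. L → B → C — B:chain[blocks] ⇒ blocked
  3. L ← Q → J ← H → C — Q:fork[open]; J:collider[blocks]; H:fork[blocks] ⇒ blocked
  4. L → U ← B → C — U:collider[open]; B:fork[blocks] ⇒ blocked
  5. L → U → C — U:chain[blocks] ⇒ blocked
  6. L ← H → C — H:fork[blocks] ⇒ blocked
All paths are blocked; L ⊥ C | {B, H, U} holds.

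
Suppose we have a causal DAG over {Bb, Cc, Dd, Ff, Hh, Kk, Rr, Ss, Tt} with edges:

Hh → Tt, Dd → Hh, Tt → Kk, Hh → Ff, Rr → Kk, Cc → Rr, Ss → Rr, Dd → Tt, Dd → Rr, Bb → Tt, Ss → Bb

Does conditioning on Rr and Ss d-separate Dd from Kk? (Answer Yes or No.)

No — Dd and Kk are not d-separated given {Rr, Ss}.

6 paths connect Dd and Kk; each must be blocked for d-separation to hold:
Path 1: Dd → Rr → Kk
  Rr is a chain here and Rr is conditioned on, so the path is blocked at Rr.
Path 2: Dd → Rr ← Ss → Bb → Tt → Kk
  Ss is a fork here and Ss is conditioned on, so the path is blocked at Ss.
Path 3: Dd → Hh → Tt ← Bb ← Ss → Rr → Kk
  Tt is a collider here and neither Tt nor any of its descendants is conditioned on, so the collider stays closed — the path is blocked at Tt.
Path 4: Dd → Hh → Tt → Kk
  Hh is a chain and Hh is not conditioned on; Tt is a chain and Tt is not conditioned on — no node blocks this path, so it is active.
Path 5: Dd → Tt ← Bb ← Ss → Rr → Kk
  Tt is a collider here and neither Tt nor any of its descendants is conditioned on, so the collider stays closed — the path is blocked at Tt.
Path 6: Dd → Tt → Kk
  Tt is a chain and Tt is not conditioned on — no node blocks this path, so it is active.
Because an active path exists, Dd and Kk are not d-separated.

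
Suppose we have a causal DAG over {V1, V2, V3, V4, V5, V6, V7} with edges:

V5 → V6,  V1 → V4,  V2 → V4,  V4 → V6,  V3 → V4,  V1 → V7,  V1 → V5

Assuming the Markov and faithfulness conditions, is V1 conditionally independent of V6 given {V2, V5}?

No

There are 2 undirected paths between V1 and V6; checking each against the conditioning set {V2, V5}:
  1. V1 → V4 → V6 — V4:chain[open] ⇒ active
  2. V1 → V5 → V6 — V5:chain[blocks] ⇒ blocked
Because an active path exists, V1 and V6 are not d-separated.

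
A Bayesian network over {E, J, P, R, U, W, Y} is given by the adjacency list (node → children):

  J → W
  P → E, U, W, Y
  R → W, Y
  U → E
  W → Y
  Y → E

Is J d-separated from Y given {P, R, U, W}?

Enumerating the 5 paths from J to Y and testing each for blocking by {P, R, U, W}:
  1. J → W ← R → Y — W:collider[open]; R:fork[blocks] ⇒ blocked
  2. J → W → Y — W:chain[blocks] ⇒ blocked
  3. J → W ← P → U → E ← Y — W:collider[open]; P:fork[blocks]; U:chain[blocks]; E:collider[blocks] ⇒ blocked
  4. J → W ← P → E ← Y — W:collider[open]; P:fork[blocks]; E:collider[blocks] ⇒ blocked
  5. J → W ← P → Y — W:collider[open]; P:fork[blocks] ⇒ blocked
Every path is blocked, so J and Y are d-separated given {P, R, U, W}.

Yes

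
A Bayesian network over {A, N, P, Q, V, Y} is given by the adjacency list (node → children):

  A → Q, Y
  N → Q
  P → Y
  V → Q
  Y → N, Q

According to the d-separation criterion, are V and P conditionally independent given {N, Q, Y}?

3 paths connect V and P; each must be blocked for d-separation to hold:
Path 1: V → Q ← N ← Y ← P
  N is a chain here and N is conditioned on, so the path is blocked at N.
Path 2: V → Q ← A → Y ← P
  Q is a collider and Q is conditioned on, which opens it; A is a fork and A is not conditioned on; Y is a collider and Y is conditioned on, which opens it — no node blocks this path, so it is active.
Path 3: V → Q ← Y ← P
  Y is a chain here and Y is conditioned on, so the path is blocked at Y.
Since the path V → Q ← A → Y ← P is active, V and P are not d-separated given {N, Q, Y}.

No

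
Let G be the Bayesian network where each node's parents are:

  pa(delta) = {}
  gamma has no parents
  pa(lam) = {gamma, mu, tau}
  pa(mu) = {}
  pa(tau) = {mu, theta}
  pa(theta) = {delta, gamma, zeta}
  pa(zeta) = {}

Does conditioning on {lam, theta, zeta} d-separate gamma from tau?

3 paths connect gamma and tau; each must be blocked for d-separation to hold:
  1. gamma → theta → tau — theta:chain[blocks] ⇒ blocked
  2. gamma → lam ← mu → tau — lam:collider[open]; mu:fork[open] ⇒ active
  3. gamma → lam ← tau — lam:collider[open] ⇒ active
Since the path gamma → lam ← mu → tau is active, gamma and tau are not d-separated given {lam, theta, zeta}.

No — gamma and tau are not d-separated given {lam, theta, zeta}.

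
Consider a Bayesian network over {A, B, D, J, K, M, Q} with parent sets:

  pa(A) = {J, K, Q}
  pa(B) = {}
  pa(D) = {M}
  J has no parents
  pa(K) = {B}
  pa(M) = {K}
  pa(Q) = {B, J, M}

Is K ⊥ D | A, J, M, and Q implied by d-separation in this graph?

Yes

4 paths connect K and D; each must be blocked for d-separation to hold:
Path 1: K → A ← Q ← M → D
  Q is a chain here and Q is conditioned on, so the path is blocked at Q.
Path 2: K → A ← J → Q ← M → D
  J is a fork here and J is conditioned on, so the path is blocked at J.
Path 3: K ← B → Q ← M → D
  M is a fork here and M is conditioned on, so the path is blocked at M.
Path 4: K → M → D
  M is a chain here and M is conditioned on, so the path is blocked at M.
All paths are blocked; K ⊥ D | {A, J, M, Q} holds.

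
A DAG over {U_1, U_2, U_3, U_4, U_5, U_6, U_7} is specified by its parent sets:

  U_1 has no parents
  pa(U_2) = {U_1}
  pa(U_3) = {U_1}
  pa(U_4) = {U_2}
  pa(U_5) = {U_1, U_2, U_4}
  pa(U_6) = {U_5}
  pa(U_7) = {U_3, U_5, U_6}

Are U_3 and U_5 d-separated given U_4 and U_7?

No

5 paths connect U_3 and U_5; each must be blocked for d-separation to hold:
Path 1: U_3 → U_7 ← U_6 ← U_5
  U_7 is a collider and U_7 is conditioned on, which opens it; U_6 is a chain and U_6 is not conditioned on — no node blocks this path, so it is active.
Path 2: U_3 → U_7 ← U_5
  U_7 is a collider and U_7 is conditioned on, which opens it — no node blocks this path, so it is active.
Path 3: U_3 ← U_1 → U_2 → U_5
  U_1 is a fork and U_1 is not conditioned on; U_2 is a chain and U_2 is not conditioned on — no node blocks this path, so it is active.
Path 4: U_3 ← U_1 → U_2 → U_4 → U_5
  U_4 is a chain here and U_4 is conditioned on, so the path is blocked at U_4.
Path 5: U_3 ← U_1 → U_5
  U_1 is a fork and U_1 is not conditioned on — no node blocks this path, so it is active.
At least one path is unblocked, so d-separation fails.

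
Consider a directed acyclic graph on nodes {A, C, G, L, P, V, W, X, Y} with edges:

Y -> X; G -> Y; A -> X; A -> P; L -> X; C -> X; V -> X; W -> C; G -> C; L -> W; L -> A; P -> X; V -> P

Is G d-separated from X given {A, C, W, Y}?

Yes

There are 6 undirected paths between G and X; checking each against the conditioning set {A, C, W, Y}:
  1. G → C ← W ← L → A → P ← V → X — C:collider[open]; W:chain[blocks]; L:fork[open]; A:chain[blocks]; P:collider[blocks]; V:fork[open] ⇒ blocked
  2. G → C ← W ← L → A → P → X — C:collider[open]; W:chain[blocks]; L:fork[open]; A:chain[blocks]; P:chain[open] ⇒ blocked
  3. G → C ← W ← L → A → X — C:collider[open]; W:chain[blocks]; L:fork[open]; A:chain[blocks] ⇒ blocked
  4. G → C ← W ← L → X — C:collider[open]; W:chain[blocks]; L:fork[open] ⇒ blocked
  5. G → C → X — C:chain[blocks] ⇒ blocked
  6. G → Y → X — Y:chain[blocks] ⇒ blocked
Since every path is blocked, d-separation holds.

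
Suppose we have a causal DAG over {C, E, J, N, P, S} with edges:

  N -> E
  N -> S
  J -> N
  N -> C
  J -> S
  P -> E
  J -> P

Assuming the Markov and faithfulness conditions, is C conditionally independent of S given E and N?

We examine all 3 paths between C and S:
Path 1: C ← N → E ← P ← J → S
  N is a fork here and N is conditioned on, so the path is blocked at N.
Path 2: C ← N → S
  N is a fork here and N is conditioned on, so the path is blocked at N.
Path 3: C ← N ← J → S
  N is a chain here and N is conditioned on, so the path is blocked at N.
Every path is blocked, so C and S are d-separated given {E, N}.

Yes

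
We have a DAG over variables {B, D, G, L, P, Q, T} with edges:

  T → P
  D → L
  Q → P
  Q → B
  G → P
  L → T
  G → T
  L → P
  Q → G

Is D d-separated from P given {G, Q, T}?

No

We examine all 4 paths between D and P:
  1. D → L → P — L:chain[open] ⇒ active
  2. D → L → T → P — L:chain[open]; T:chain[blocks] ⇒ blocked
  3. D → L → T ← G → P — L:chain[open]; T:collider[open]; G:fork[blocks] ⇒ blocked
  4. D → L → T ← G ← Q → P — L:chain[open]; T:collider[open]; G:chain[blocks]; Q:fork[blocks] ⇒ blocked
Because an active path exists, D and P are not d-separated.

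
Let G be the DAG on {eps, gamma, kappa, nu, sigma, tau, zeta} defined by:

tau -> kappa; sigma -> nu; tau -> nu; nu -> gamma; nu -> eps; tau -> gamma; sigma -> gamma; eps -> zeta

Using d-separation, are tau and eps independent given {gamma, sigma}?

No — tau and eps are not d-separated given {gamma, sigma}.

We examine all 3 paths between tau and eps:
Path 1: tau → nu → eps
  nu is a chain and nu is not conditioned on — no node blocks this path, so it is active.
Path 2: tau → gamma ← nu → eps
  gamma is a collider and gamma is conditioned on, which opens it; nu is a fork and nu is not conditioned on — no node blocks this path, so it is active.
Path 3: tau → gamma ← sigma → nu → eps
  sigma is a fork here and sigma is conditioned on, so the path is blocked at sigma.
Since the path tau → nu → eps is active, tau and eps are not d-separated given {gamma, sigma}.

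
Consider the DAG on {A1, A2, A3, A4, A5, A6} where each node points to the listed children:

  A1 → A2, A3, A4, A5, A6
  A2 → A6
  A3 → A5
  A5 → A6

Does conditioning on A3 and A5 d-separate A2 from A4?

No

We examine all 4 paths between A2 and A4:
  1. A2 → A6 ← A1 → A4 — A6:collider[blocks]; A1:fork[open] ⇒ blocked
  2. A2 → A6 ← A5 ← A1 → A4 — A6:collider[blocks]; A5:chain[blocks]; A1:fork[open] ⇒ blocked
  3. A2 → A6 ← A5 ← A3 ← A1 → A4 — A6:collider[blocks]; A5:chain[blocks]; A3:chain[blocks]; A1:fork[open] ⇒ blocked
  4. A2 ← A1 → A4 — A1:fork[open] ⇒ active
Because an active path exists, A2 and A4 are not d-separated.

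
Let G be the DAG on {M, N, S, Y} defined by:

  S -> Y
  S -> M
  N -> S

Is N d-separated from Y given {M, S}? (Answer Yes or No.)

Only one path connects N and Y:
Path 1: N → S → Y
  S is a chain here and S is conditioned on, so the path is blocked at S.
Every path is blocked, so N and Y are d-separated given {M, S}.

Yes — N and Y are d-separated given {M, S}.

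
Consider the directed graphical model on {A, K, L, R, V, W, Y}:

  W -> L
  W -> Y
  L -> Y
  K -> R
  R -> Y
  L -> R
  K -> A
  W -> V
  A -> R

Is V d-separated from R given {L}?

Yes

There are 4 undirected paths between V and R; checking each against the conditioning set {L}:
  1. V ← W → L → Y ← R — W:fork[open]; L:chain[blocks]; Y:collider[blocks] ⇒ blocked
  2. V ← W → L → R — W:fork[open]; L:chain[blocks] ⇒ blocked
  3. V ← W → Y ← L → R — W:fork[open]; Y:collider[blocks]; L:fork[blocks] ⇒ blocked
  4. V ← W → Y ← R — W:fork[open]; Y:collider[blocks] ⇒ blocked
Every path is blocked, so V and R are d-separated given {L}.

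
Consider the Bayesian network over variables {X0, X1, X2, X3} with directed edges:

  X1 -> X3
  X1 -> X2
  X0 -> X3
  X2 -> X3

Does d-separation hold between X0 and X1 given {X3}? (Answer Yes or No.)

2 paths connect X0 and X1; each must be blocked for d-separation to hold:
Path 1: X0 → X3 ← X1
  X3 is a collider and X3 is conditioned on, which opens it — no node blocks this path, so it is active.
Path 2: X0 → X3 ← X2 ← X1
  X3 is a collider and X3 is conditioned on, which opens it; X2 is a chain and X2 is not conditioned on — no node blocks this path, so it is active.
Since the path X0 → X3 ← X1 is active, X0 and X1 are not d-separated given {X3}.

No — X0 and X1 are not d-separated given {X3}.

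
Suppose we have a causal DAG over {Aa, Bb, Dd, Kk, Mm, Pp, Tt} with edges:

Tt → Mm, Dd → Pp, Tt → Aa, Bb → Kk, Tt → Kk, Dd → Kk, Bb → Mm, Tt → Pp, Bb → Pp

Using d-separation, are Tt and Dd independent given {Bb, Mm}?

We examine all 6 paths between Tt and Dd:
Path 1: Tt → Pp ← Dd
  Pp is a collider here and neither Pp nor any of its descendants is conditioned on, so the collider stays closed — the path is blocked at Pp.
Path 2: Tt → Pp ← Bb → Kk ← Dd
  Pp is a collider here and neither Pp nor any of its descendants is conditioned on, so the collider stays closed — the path is blocked at Pp.
Path 3: Tt → Mm ← Bb → Pp ← Dd
  Bb is a fork here and Bb is conditioned on, so the path is blocked at Bb.
Path 4: Tt → Mm ← Bb → Kk ← Dd
  Bb is a fork here and Bb is conditioned on, so the path is blocked at Bb.
Path 5: Tt → Kk ← Dd
  Kk is a collider here and neither Kk nor any of its descendants is conditioned on, so the collider stays closed — the path is blocked at Kk.
Path 6: Tt → Kk ← Bb → Pp ← Dd
  Kk is a collider here and neither Kk nor any of its descendants is conditioned on, so the collider stays closed — the path is blocked at Kk.
Since every path is blocked, d-separation holds.

Yes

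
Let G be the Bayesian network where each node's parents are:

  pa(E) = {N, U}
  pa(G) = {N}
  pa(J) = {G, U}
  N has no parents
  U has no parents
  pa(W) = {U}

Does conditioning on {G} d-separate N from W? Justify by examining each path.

Yes — N and W are d-separated given {G}.

We examine all 2 paths between N and W:
Path 1: N → G → J ← U → W
  G is a chain here and G is conditioned on, so the path is blocked at G.
Path 2: N → E ← U → W
  E is a collider here and neither E nor any of its descendants is conditioned on, so the collider stays closed — the path is blocked at E.
Since every path is blocked, d-separation holds.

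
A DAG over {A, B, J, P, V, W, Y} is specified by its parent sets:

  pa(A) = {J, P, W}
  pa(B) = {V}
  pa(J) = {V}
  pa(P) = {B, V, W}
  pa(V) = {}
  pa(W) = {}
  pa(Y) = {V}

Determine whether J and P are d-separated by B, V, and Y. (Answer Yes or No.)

There are 4 undirected paths between J and P; checking each against the conditioning set {B, V, Y}:
Path 1: J ← V → B → P
  V is a fork here and V is conditioned on, so the path is blocked at V.
Path 2: J ← V → P
  V is a fork here and V is conditioned on, so the path is blocked at V.
Path 3: J → A ← W → P
  A is a collider here and neither A nor any of its descendants is conditioned on, so the collider stays closed — the path is blocked at A.
Path 4: J → A ← P
  A is a collider here and neither A nor any of its descendants is conditioned on, so the collider stays closed — the path is blocked at A.
Every path is blocked, so J and P are d-separated given {B, V, Y}.

Yes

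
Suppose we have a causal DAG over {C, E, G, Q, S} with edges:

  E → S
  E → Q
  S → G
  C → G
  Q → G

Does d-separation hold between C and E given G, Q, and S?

There are 2 undirected paths between C and E; checking each against the conditioning set {G, Q, S}:
  1. C → G ← S ← E — G:collider[open]; S:chain[blocks] ⇒ blocked
  2. C → G ← Q ← E — G:collider[open]; Q:chain[blocks] ⇒ blocked
Since every path is blocked, d-separation holds.

Yes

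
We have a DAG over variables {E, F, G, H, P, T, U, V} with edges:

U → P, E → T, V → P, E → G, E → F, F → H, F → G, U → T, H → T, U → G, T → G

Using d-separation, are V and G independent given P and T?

No

Enumerating the 6 paths from V to G and testing each for blocking by {P, T}:
Path 1: V → P ← U → G
  P is a collider and P is conditioned on, which opens it; U is a fork and U is not conditioned on — no node blocks this path, so it is active.
Path 2: V → P ← U → T ← E → F → G
  P is a collider and P is conditioned on, which opens it; U is a fork and U is not conditioned on; T is a collider and T is conditioned on, which opens it; E is a fork and E is not conditioned on; F is a chain and F is not conditioned on — no node blocks this path, so it is active.
Path 3: V → P ← U → T ← E → G
  P is a collider and P is conditioned on, which opens it; U is a fork and U is not conditioned on; T is a collider and T is conditioned on, which opens it; E is a fork and E is not conditioned on — no node blocks this path, so it is active.
Path 4: V → P ← U → T → G
  T is a chain here and T is conditioned on, so the path is blocked at T.
Path 5: V → P ← U → T ← H ← F ← E → G
  P is a collider and P is conditioned on, which opens it; U is a fork and U is not conditioned on; T is a collider and T is conditioned on, which opens it; H is a chain and H is not conditioned on; F is a chain and F is not conditioned on; E is a fork and E is not conditioned on — no node blocks this path, so it is active.
Path 6: V → P ← U → T ← H ← F → G
  P is a collider and P is conditioned on, which opens it; U is a fork and U is not conditioned on; T is a collider and T is conditioned on, which opens it; H is a chain and H is not conditioned on; F is a fork and F is not conditioned on — no node blocks this path, so it is active.
At least one path is unblocked, so d-separation fails.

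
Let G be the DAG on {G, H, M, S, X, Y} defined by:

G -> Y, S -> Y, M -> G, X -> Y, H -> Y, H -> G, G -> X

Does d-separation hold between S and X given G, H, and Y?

No

There are 3 undirected paths between S and X; checking each against the conditioning set {G, H, Y}:
Path 1: S → Y ← X
  Y is a collider and Y is conditioned on, which opens it — no node blocks this path, so it is active.
Path 2: S → Y ← H → G → X
  H is a fork here and H is conditioned on, so the path is blocked at H.
Path 3: S → Y ← G → X
  G is a fork here and G is conditioned on, so the path is blocked at G.
At least one path is unblocked, so d-separation fails.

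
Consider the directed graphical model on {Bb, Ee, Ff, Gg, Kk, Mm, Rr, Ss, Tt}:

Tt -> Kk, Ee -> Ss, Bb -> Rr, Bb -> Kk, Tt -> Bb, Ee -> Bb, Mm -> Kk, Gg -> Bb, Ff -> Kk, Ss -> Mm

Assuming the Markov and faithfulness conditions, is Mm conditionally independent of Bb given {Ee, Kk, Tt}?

No

There are 3 undirected paths between Mm and Bb; checking each against the conditioning set {Ee, Kk, Tt}:
  1. Mm ← Ss ← Ee → Bb — Ss:chain[open]; Ee:fork[blocks] ⇒ blocked
  2. Mm → Kk ← Tt → Bb — Kk:collider[open]; Tt:fork[blocks] ⇒ blocked
  3. Mm → Kk ← Bb — Kk:collider[open] ⇒ active
Because an active path exists, Mm and Bb are not d-separated.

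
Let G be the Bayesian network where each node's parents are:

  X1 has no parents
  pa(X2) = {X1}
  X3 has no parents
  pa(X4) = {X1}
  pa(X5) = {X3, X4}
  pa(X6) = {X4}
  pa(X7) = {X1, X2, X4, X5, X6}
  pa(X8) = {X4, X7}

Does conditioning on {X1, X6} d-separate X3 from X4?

Yes

We examine all 6 paths between X3 and X4:
Path 1: X3 → X5 ← X4
  X5 is a collider here and neither X5 nor any of its descendants is conditioned on, so the collider stays closed — the path is blocked at X5.
Path 2: X3 → X5 → X7 → X8 ← X4
  X8 is a collider here and neither X8 nor any of its descendants is conditioned on, so the collider stays closed — the path is blocked at X8.
Path 3: X3 → X5 → X7 ← X4
  X7 is a collider here and neither X7 nor any of its descendants is conditioned on, so the collider stays closed — the path is blocked at X7.
Path 4: X3 → X5 → X7 ← X2 ← X1 → X4
  X7 is a collider here and neither X7 nor any of its descendants is conditioned on, so the collider stays closed — the path is blocked at X7.
Path 5: X3 → X5 → X7 ← X6 ← X4
  X7 is a collider here and neither X7 nor any of its descendants is conditioned on, so the collider stays closed — the path is blocked at X7.
Path 6: X3 → X5 → X7 ← X1 → X4
  X7 is a collider here and neither X7 nor any of its descendants is conditioned on, so the collider stays closed — the path is blocked at X7.
Since every path is blocked, d-separation holds.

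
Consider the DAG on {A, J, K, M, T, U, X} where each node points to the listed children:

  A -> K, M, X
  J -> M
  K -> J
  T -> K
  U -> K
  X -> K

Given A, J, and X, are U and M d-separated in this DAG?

We examine all 3 paths between U and M:
Path 1: U → K ← X ← A → M
  X is a chain here and X is conditioned on, so the path is blocked at X.
Path 2: U → K → J → M
  J is a chain here and J is conditioned on, so the path is blocked at J.
Path 3: U → K ← A → M
  A is a fork here and A is conditioned on, so the path is blocked at A.
Since every path is blocked, d-separation holds.

Yes — U and M are d-separated given {A, J, X}.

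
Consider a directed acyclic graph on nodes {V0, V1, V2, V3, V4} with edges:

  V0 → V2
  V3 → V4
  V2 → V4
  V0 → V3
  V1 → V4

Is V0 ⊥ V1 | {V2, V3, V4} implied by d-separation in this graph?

Enumerating the 2 paths from V0 to V1 and testing each for blocking by {V2, V3, V4}:
  1. V0 → V3 → V4 ← V1 — V3:chain[blocks]; V4:collider[open] ⇒ blocked
  2. V0 → V2 → V4 ← V1 — V2:chain[blocks]; V4:collider[open] ⇒ blocked
Every path is blocked, so V0 and V1 are d-separated given {V2, V3, V4}.

Yes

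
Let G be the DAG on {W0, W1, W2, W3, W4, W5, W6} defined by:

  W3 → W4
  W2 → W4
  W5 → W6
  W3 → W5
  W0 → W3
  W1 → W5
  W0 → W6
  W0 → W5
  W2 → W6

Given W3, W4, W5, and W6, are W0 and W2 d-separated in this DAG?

6 paths connect W0 and W2; each must be blocked for d-separation to hold:
Path 1: W0 → W3 → W4 ← W2
  W3 is a chain here and W3 is conditioned on, so the path is blocked at W3.
Path 2: W0 → W3 → W5 → W6 ← W2
  W3 is a chain here and W3 is conditioned on, so the path is blocked at W3.
Path 3: W0 → W6 ← W2
  W6 is a collider and W6 is conditioned on, which opens it — no node blocks this path, so it is active.
Path 4: W0 → W6 ← W5 ← W3 → W4 ← W2
  W5 is a chain here and W5 is conditioned on, so the path is blocked at W5.
Path 5: W0 → W5 ← W3 → W4 ← W2
  W3 is a fork here and W3 is conditioned on, so the path is blocked at W3.
Path 6: W0 → W5 → W6 ← W2
  W5 is a chain here and W5 is conditioned on, so the path is blocked at W5.
Because an active path exists, W0 and W2 are not d-separated.

No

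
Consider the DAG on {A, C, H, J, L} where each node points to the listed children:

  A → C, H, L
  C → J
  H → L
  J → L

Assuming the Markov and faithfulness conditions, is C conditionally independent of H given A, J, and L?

We examine all 4 paths between C and H:
  1. C ← A → L ← H — A:fork[blocks]; L:collider[open] ⇒ blocked
  2. C ← A → H — A:fork[blocks] ⇒ blocked
  3. C → J → L ← A → H — J:chain[blocks]; L:collider[open]; A:fork[blocks] ⇒ blocked
  4. C → J → L ← H — J:chain[blocks]; L:collider[open] ⇒ blocked
Since every path is blocked, d-separation holds.

Yes — C and H are d-separated given {A, J, L}.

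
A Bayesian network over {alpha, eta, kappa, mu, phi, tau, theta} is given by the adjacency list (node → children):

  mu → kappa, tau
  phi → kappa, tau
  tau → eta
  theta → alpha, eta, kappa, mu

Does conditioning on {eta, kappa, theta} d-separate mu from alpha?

Enumerating the 5 paths from mu to alpha and testing each for blocking by {eta, kappa, theta}:
Path 1: mu → tau → eta ← theta → alpha
  theta is a fork here and theta is conditioned on, so the path is blocked at theta.
Path 2: mu → tau ← phi → kappa ← theta → alpha
  theta is a fork here and theta is conditioned on, so the path is blocked at theta.
Path 3: mu → kappa ← theta → alpha
  theta is a fork here and theta is conditioned on, so the path is blocked at theta.
Path 4: mu → kappa ← phi → tau → eta ← theta → alpha
  theta is a fork here and theta is conditioned on, so the path is blocked at theta.
Path 5: mu ← theta → alpha
  theta is a fork here and theta is conditioned on, so the path is blocked at theta.
All paths are blocked; mu ⊥ alpha | {eta, kappa, theta} holds.

Yes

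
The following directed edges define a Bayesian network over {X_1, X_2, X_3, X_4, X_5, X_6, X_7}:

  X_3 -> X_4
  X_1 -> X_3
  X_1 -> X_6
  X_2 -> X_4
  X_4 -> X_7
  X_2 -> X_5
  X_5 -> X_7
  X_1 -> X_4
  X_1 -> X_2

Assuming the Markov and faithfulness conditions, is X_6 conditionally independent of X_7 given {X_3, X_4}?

No

Enumerating the 6 paths from X_6 to X_7 and testing each for blocking by {X_3, X_4}:
  1. X_6 ← X_1 → X_4 → X_7 — X_1:fork[open]; X_4:chain[blocks] ⇒ blocked
  2. X_6 ← X_1 → X_4 ← X_2 → X_5 → X_7 — X_1:fork[open]; X_4:collider[open]; X_2:fork[open]; X_5:chain[open] ⇒ active
  3. X_6 ← X_1 → X_3 → X_4 → X_7 — X_1:fork[open]; X_3:chain[blocks]; X_4:chain[blocks] ⇒ blocked
  4. X_6 ← X_1 → X_3 → X_4 ← X_2 → X_5 → X_7 — X_1:fork[open]; X_3:chain[blocks]; X_4:collider[open]; X_2:fork[open]; X_5:chain[open] ⇒ blocked
  5. X_6 ← X_1 → X_2 → X_4 → X_7 — X_1:fork[open]; X_2:chain[open]; X_4:chain[blocks] ⇒ blocked
  6. X_6 ← X_1 → X_2 → X_5 → X_7 — X_1:fork[open]; X_2:chain[open]; X_5:chain[open] ⇒ active
Since the path X_6 ← X_1 → X_4 ← X_2 → X_5 → X_7 is active, X_6 and X_7 are not d-separated given {X_3, X_4}.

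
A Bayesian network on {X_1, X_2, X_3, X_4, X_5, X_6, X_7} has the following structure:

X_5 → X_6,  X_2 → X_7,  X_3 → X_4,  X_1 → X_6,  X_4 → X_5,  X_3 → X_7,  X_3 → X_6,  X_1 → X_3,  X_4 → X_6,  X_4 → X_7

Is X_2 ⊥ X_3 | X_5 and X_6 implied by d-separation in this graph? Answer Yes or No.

We examine all 6 paths between X_2 and X_3:
Path 1: X_2 → X_7 ← X_3
  X_7 is a collider here and neither X_7 nor any of its descendants is conditioned on, so the collider stays closed — the path is blocked at X_7.
Path 2: X_2 → X_7 ← X_4 → X_6 ← X_1 → X_3
  X_7 is a collider here and neither X_7 nor any of its descendants is conditioned on, so the collider stays closed — the path is blocked at X_7.
Path 3: X_2 → X_7 ← X_4 → X_6 ← X_3
  X_7 is a collider here and neither X_7 nor any of its descendants is conditioned on, so the collider stays closed — the path is blocked at X_7.
Path 4: X_2 → X_7 ← X_4 → X_5 → X_6 ← X_1 → X_3
  X_7 is a collider here and neither X_7 nor any of its descendants is conditioned on, so the collider stays closed — the path is blocked at X_7.
Path 5: X_2 → X_7 ← X_4 → X_5 → X_6 ← X_3
  X_7 is a collider here and neither X_7 nor any of its descendants is conditioned on, so the collider stays closed — the path is blocked at X_7.
Path 6: X_2 → X_7 ← X_4 ← X_3
  X_7 is a collider here and neither X_7 nor any of its descendants is conditioned on, so the collider stays closed — the path is blocked at X_7.
Every path is blocked, so X_2 and X_3 are d-separated given {X_5, X_6}.

Yes — X_2 and X_3 are d-separated given {X_5, X_6}.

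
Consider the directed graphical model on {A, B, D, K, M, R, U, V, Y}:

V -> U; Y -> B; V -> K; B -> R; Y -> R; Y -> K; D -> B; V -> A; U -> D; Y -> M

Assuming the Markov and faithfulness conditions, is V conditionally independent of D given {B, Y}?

Enumerating the 3 paths from V to D and testing each for blocking by {B, Y}:
Path 1: V → U → D
  U is a chain and U is not conditioned on — no node blocks this path, so it is active.
Path 2: V → K ← Y → B ← D
  K is a collider here and neither K nor any of its descendants is conditioned on, so the collider stays closed — the path is blocked at K.
Path 3: V → K ← Y → R ← B ← D
  K is a collider here and neither K nor any of its descendants is conditioned on, so the collider stays closed — the path is blocked at K.
At least one path is unblocked, so d-separation fails.

No — V and D are not d-separated given {B, Y}.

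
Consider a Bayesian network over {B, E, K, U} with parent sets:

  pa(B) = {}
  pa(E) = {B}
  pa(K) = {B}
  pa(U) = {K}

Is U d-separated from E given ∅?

The only undirected path from U to E is:
Path 1: U ← K ← B → E
  K is a chain and K is not conditioned on; B is a fork and B is not conditioned on — no node blocks this path, so it is active.
At least one path is unblocked, so d-separation fails.

No — U and E are not d-separated given ∅.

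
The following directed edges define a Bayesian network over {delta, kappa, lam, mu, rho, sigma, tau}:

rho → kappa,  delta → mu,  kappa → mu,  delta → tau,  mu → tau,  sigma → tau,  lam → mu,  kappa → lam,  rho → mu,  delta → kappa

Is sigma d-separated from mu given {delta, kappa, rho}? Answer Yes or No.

Yes — sigma and mu are d-separated given {delta, kappa, rho}.

5 paths connect sigma and mu; each must be blocked for d-separation to hold:
Path 1: sigma → tau ← delta → kappa → lam → mu
  tau is a collider here and neither tau nor any of its descendants is conditioned on, so the collider stays closed — the path is blocked at tau.
Path 2: sigma → tau ← delta → kappa ← rho → mu
  tau is a collider here and neither tau nor any of its descendants is conditioned on, so the collider stays closed — the path is blocked at tau.
Path 3: sigma → tau ← delta → kappa → mu
  tau is a collider here and neither tau nor any of its descendants is conditioned on, so the collider stays closed — the path is blocked at tau.
Path 4: sigma → tau ← delta → mu
  tau is a collider here and neither tau nor any of its descendants is conditioned on, so the collider stays closed — the path is blocked at tau.
Path 5: sigma → tau ← mu
  tau is a collider here and neither tau nor any of its descendants is conditioned on, so the collider stays closed — the path is blocked at tau.
Every path is blocked, so sigma and mu are d-separated given {delta, kappa, rho}.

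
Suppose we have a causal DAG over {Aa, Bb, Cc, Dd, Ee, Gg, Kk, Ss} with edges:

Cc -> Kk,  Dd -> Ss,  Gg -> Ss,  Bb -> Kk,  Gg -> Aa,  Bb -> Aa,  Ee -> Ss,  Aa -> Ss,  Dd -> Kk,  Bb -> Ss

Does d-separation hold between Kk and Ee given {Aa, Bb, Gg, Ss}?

No

We examine all 4 paths between Kk and Ee:
Path 1: Kk ← Bb → Ss ← Ee
  Bb is a fork here and Bb is conditioned on, so the path is blocked at Bb.
Path 2: Kk ← Bb → Aa → Ss ← Ee
  Bb is a fork here and Bb is conditioned on, so the path is blocked at Bb.
Path 3: Kk ← Bb → Aa ← Gg → Ss ← Ee
  Bb is a fork here and Bb is conditioned on, so the path is blocked at Bb.
Path 4: Kk ← Dd → Ss ← Ee
  Dd is a fork and Dd is not conditioned on; Ss is a collider and Ss is conditioned on, which opens it — no node blocks this path, so it is active.
At least one path is unblocked, so d-separation fails.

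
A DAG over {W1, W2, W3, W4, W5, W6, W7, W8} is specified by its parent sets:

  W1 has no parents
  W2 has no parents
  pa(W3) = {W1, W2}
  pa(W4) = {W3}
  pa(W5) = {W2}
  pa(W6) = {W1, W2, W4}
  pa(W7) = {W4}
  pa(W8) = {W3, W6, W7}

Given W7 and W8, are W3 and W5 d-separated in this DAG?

We examine all 6 paths between W3 and W5:
Path 1: W3 ← W1 → W6 ← W2 → W5
  W1 is a fork and W1 is not conditioned on; W6 is a collider and its descendant W8 is conditioned on, which opens it; W2 is a fork and W2 is not conditioned on — no node blocks this path, so it is active.
Path 2: W3 → W4 → W6 ← W2 → W5
  W4 is a chain and W4 is not conditioned on; W6 is a collider and its descendant W8 is conditioned on, which opens it; W2 is a fork and W2 is not conditioned on — no node blocks this path, so it is active.
Path 3: W3 → W4 → W7 → W8 ← W6 ← W2 → W5
  W7 is a chain here and W7 is conditioned on, so the path is blocked at W7.
Path 4: W3 → W8 ← W6 ← W2 → W5
  W8 is a collider and W8 is conditioned on, which opens it; W6 is a chain and W6 is not conditioned on; W2 is a fork and W2 is not conditioned on — no node blocks this path, so it is active.
Path 5: W3 → W8 ← W7 ← W4 → W6 ← W2 → W5
  W7 is a chain here and W7 is conditioned on, so the path is blocked at W7.
Path 6: W3 ← W2 → W5
  W2 is a fork and W2 is not conditioned on — no node blocks this path, so it is active.
Because an active path exists, W3 and W5 are not d-separated.

No — W3 and W5 are not d-separated given {W7, W8}.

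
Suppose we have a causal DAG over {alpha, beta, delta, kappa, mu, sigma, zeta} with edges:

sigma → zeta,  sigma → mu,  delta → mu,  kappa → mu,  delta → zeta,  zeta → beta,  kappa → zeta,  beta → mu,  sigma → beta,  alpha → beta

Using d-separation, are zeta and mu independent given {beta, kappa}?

No

6 paths connect zeta and mu; each must be blocked for d-separation to hold:
Path 1: zeta ← delta → mu
  delta is a fork and delta is not conditioned on — no node blocks this path, so it is active.
Path 2: zeta ← sigma → beta → mu
  beta is a chain here and beta is conditioned on, so the path is blocked at beta.
Path 3: zeta ← sigma → mu
  sigma is a fork and sigma is not conditioned on — no node blocks this path, so it is active.
Path 4: zeta → beta ← sigma → mu
  beta is a collider and beta is conditioned on, which opens it; sigma is a fork and sigma is not conditioned on — no node blocks this path, so it is active.
Path 5: zeta → beta → mu
  beta is a chain here and beta is conditioned on, so the path is blocked at beta.
Path 6: zeta ← kappa → mu
  kappa is a fork here and kappa is conditioned on, so the path is blocked at kappa.
Because an active path exists, zeta and mu are not d-separated.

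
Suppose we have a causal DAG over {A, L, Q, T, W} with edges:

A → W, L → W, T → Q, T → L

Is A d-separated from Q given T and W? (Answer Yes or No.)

Only one path connects A and Q:
Path 1: A → W ← L ← T → Q
  T is a fork here and T is conditioned on, so the path is blocked at T.
All paths are blocked; A ⊥ Q | {T, W} holds.

Yes — A and Q are d-separated given {T, W}.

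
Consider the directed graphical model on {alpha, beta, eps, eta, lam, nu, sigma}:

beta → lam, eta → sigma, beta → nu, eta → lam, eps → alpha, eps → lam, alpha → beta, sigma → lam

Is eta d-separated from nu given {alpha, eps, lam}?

4 paths connect eta and nu; each must be blocked for d-separation to hold:
Path 1: eta → sigma → lam ← eps → alpha → beta → nu
  eps is a fork here and eps is conditioned on, so the path is blocked at eps.
Path 2: eta → sigma → lam ← beta → nu
  sigma is a chain and sigma is not conditioned on; lam is a collider and lam is conditioned on, which opens it; beta is a fork and beta is not conditioned on — no node blocks this path, so it is active.
Path 3: eta → lam ← eps → alpha → beta → nu
  eps is a fork here and eps is conditioned on, so the path is blocked at eps.
Path 4: eta → lam ← beta → nu
  lam is a collider and lam is conditioned on, which opens it; beta is a fork and beta is not conditioned on — no node blocks this path, so it is active.
Since the path eta → sigma → lam ← beta → nu is active, eta and nu are not d-separated given {alpha, eps, lam}.

No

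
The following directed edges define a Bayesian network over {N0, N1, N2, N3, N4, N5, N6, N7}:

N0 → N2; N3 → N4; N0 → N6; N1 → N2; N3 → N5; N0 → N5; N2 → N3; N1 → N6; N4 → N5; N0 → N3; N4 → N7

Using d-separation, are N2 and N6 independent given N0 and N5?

There are 5 undirected paths between N2 and N6; checking each against the conditioning set {N0, N5}:
Path 1: N2 ← N0 → N6
  N0 is a fork here and N0 is conditioned on, so the path is blocked at N0.
Path 2: N2 → N3 ← N0 → N6
  N0 is a fork here and N0 is conditioned on, so the path is blocked at N0.
Path 3: N2 → N3 → N4 → N5 ← N0 → N6
  N0 is a fork here and N0 is conditioned on, so the path is blocked at N0.
Path 4: N2 → N3 → N5 ← N0 → N6
  N0 is a fork here and N0 is conditioned on, so the path is blocked at N0.
Path 5: N2 ← N1 → N6
  N1 is a fork and N1 is not conditioned on — no node blocks this path, so it is active.
At least one path is unblocked, so d-separation fails.

No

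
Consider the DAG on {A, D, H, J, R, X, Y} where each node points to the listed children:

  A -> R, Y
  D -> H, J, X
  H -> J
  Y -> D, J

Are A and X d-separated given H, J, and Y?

Yes

Enumerating the 3 paths from A to X and testing each for blocking by {H, J, Y}:
  1. A → Y → D → X — Y:chain[blocks]; D:chain[open] ⇒ blocked
  2. A → Y → J ← D → X — Y:chain[blocks]; J:collider[open]; D:fork[open] ⇒ blocked
  3. A → Y → J ← H ← D → X — Y:chain[blocks]; J:collider[open]; H:chain[blocks]; D:fork[open] ⇒ blocked
Since every path is blocked, d-separation holds.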